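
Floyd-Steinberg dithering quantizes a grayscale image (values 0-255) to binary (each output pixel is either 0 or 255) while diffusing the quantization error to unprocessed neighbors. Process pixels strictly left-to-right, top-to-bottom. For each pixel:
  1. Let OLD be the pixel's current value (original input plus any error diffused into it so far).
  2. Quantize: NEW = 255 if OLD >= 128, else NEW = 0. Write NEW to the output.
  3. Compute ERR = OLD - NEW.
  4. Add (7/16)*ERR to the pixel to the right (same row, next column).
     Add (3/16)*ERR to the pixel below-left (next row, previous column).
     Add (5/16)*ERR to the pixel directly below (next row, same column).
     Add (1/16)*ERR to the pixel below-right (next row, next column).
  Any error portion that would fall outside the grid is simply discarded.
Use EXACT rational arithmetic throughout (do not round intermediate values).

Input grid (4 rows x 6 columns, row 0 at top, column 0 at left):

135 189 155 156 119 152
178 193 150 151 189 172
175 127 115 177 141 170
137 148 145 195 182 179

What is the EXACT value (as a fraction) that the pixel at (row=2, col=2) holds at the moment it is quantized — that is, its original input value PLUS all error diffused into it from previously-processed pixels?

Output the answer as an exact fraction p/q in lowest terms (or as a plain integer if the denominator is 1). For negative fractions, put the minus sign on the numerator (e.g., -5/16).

(0,0): OLD=135 → NEW=255, ERR=-120
(0,1): OLD=273/2 → NEW=255, ERR=-237/2
(0,2): OLD=3301/32 → NEW=0, ERR=3301/32
(0,3): OLD=102979/512 → NEW=255, ERR=-27581/512
(0,4): OLD=781781/8192 → NEW=0, ERR=781781/8192
(0,5): OLD=25395411/131072 → NEW=255, ERR=-8027949/131072
(1,0): OLD=3785/32 → NEW=0, ERR=3785/32
(1,1): OLD=56207/256 → NEW=255, ERR=-9073/256
(1,2): OLD=1222443/8192 → NEW=255, ERR=-866517/8192
(1,3): OLD=3677543/32768 → NEW=0, ERR=3677543/32768
(1,4): OLD=530730829/2097152 → NEW=255, ERR=-4042931/2097152
(1,5): OLD=5300961803/33554432 → NEW=255, ERR=-3255418357/33554432
(2,0): OLD=840981/4096 → NEW=255, ERR=-203499/4096
(2,1): OLD=10714887/131072 → NEW=0, ERR=10714887/131072
(2,2): OLD=286340469/2097152 → NEW=255, ERR=-248433291/2097152
Target (2,2): original=115, with diffused error = 286340469/2097152

Answer: 286340469/2097152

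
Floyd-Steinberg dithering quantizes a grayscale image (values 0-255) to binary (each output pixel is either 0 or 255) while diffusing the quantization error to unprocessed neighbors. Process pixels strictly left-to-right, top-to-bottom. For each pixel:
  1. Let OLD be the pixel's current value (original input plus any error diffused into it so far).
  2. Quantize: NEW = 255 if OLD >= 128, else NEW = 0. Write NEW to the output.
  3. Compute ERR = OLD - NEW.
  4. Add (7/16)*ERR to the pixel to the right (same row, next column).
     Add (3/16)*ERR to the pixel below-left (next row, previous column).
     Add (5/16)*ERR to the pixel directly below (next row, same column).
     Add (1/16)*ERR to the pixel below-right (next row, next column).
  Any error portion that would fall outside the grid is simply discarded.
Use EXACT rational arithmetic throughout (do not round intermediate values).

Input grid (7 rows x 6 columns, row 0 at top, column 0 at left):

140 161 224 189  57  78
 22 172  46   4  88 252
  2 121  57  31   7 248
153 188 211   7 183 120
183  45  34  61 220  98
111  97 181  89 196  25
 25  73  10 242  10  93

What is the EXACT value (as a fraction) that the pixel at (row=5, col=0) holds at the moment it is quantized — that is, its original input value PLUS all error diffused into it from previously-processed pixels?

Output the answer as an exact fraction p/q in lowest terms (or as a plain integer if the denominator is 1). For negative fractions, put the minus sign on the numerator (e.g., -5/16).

(0,0): OLD=140 → NEW=255, ERR=-115
(0,1): OLD=1771/16 → NEW=0, ERR=1771/16
(0,2): OLD=69741/256 → NEW=255, ERR=4461/256
(0,3): OLD=805371/4096 → NEW=255, ERR=-239109/4096
(0,4): OLD=2061789/65536 → NEW=0, ERR=2061789/65536
(0,5): OLD=96221451/1048576 → NEW=0, ERR=96221451/1048576
(1,0): OLD=1745/256 → NEW=0, ERR=1745/256
(1,1): OLD=421175/2048 → NEW=255, ERR=-101065/2048
(1,2): OLD=1692675/65536 → NEW=0, ERR=1692675/65536
(1,3): OLD=1060423/262144 → NEW=0, ERR=1060423/262144
(1,4): OLD=1898482421/16777216 → NEW=0, ERR=1898482421/16777216
(1,5): OLD=89160645923/268435456 → NEW=255, ERR=20709604643/268435456
(2,0): OLD=-167859/32768 → NEW=0, ERR=-167859/32768
(2,1): OLD=113882015/1048576 → NEW=0, ERR=113882015/1048576
(2,2): OLD=1849869213/16777216 → NEW=0, ERR=1849869213/16777216
(2,3): OLD=13869345525/134217728 → NEW=0, ERR=13869345525/134217728
(2,4): OLD=439328889183/4294967296 → NEW=0, ERR=439328889183/4294967296
(2,5): OLD=22260512326025/68719476736 → NEW=255, ERR=4737045758345/68719476736
(3,0): OLD=2881702653/16777216 → NEW=255, ERR=-1396487427/16777216
(3,1): OLD=27632339385/134217728 → NEW=255, ERR=-6593181255/134217728
(3,2): OLD=268573241979/1073741824 → NEW=255, ERR=-5230923141/1073741824
(3,3): OLD=4345218959281/68719476736 → NEW=0, ERR=4345218959281/68719476736
(3,4): OLD=144042856958225/549755813888 → NEW=255, ERR=3855124416785/549755813888
(3,5): OLD=1328232961731679/8796093022208 → NEW=255, ERR=-914770758931361/8796093022208
(4,0): OLD=317350466739/2147483648 → NEW=255, ERR=-230257863501/2147483648
(4,1): OLD=-803207247849/34359738368 → NEW=0, ERR=-803207247849/34359738368
(4,2): OLD=34124546544661/1099511627776 → NEW=0, ERR=34124546544661/1099511627776
(4,3): OLD=1677386972468809/17592186044416 → NEW=0, ERR=1677386972468809/17592186044416
(4,4): OLD=69906775090299353/281474976710656 → NEW=255, ERR=-1869343970917927/281474976710656
(4,5): OLD=283877857958259279/4503599627370496 → NEW=0, ERR=283877857958259279/4503599627370496
(5,0): OLD=40192644517941/549755813888 → NEW=0, ERR=40192644517941/549755813888
Target (5,0): original=111, with diffused error = 40192644517941/549755813888

Answer: 40192644517941/549755813888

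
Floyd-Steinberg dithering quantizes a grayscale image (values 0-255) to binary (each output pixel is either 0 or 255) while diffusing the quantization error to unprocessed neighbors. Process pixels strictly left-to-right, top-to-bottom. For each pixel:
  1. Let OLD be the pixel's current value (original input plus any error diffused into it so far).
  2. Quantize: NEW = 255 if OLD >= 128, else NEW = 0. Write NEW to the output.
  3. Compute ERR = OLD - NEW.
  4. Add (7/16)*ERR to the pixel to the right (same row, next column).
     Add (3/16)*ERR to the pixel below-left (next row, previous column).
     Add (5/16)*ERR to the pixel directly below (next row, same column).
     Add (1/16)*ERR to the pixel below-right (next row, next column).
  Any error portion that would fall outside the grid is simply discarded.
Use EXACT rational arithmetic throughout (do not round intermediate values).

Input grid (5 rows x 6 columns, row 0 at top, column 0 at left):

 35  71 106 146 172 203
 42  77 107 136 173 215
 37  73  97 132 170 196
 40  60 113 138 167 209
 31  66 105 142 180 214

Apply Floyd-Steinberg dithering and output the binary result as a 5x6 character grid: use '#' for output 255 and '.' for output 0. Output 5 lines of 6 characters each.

(0,0): OLD=35 → NEW=0, ERR=35
(0,1): OLD=1381/16 → NEW=0, ERR=1381/16
(0,2): OLD=36803/256 → NEW=255, ERR=-28477/256
(0,3): OLD=398677/4096 → NEW=0, ERR=398677/4096
(0,4): OLD=14062931/65536 → NEW=255, ERR=-2648749/65536
(0,5): OLD=194319685/1048576 → NEW=255, ERR=-73067195/1048576
(1,0): OLD=17695/256 → NEW=0, ERR=17695/256
(1,1): OLD=236633/2048 → NEW=0, ERR=236633/2048
(1,2): OLD=9596621/65536 → NEW=255, ERR=-7115059/65536
(1,3): OLD=27364681/262144 → NEW=0, ERR=27364681/262144
(1,4): OLD=3339629243/16777216 → NEW=255, ERR=-938560837/16777216
(1,5): OLD=44620241837/268435456 → NEW=255, ERR=-23830799443/268435456
(2,0): OLD=2630115/32768 → NEW=0, ERR=2630115/32768
(2,1): OLD=134413681/1048576 → NEW=255, ERR=-132973199/1048576
(2,2): OLD=576905107/16777216 → NEW=0, ERR=576905107/16777216
(2,3): OLD=21795688123/134217728 → NEW=255, ERR=-12429832517/134217728
(2,4): OLD=437570953137/4294967296 → NEW=0, ERR=437570953137/4294967296
(2,5): OLD=14385278582503/68719476736 → NEW=255, ERR=-3138187985177/68719476736
(3,0): OLD=692987443/16777216 → NEW=0, ERR=692987443/16777216
(3,1): OLD=6698258871/134217728 → NEW=0, ERR=6698258871/134217728
(3,2): OLD=129159800789/1073741824 → NEW=0, ERR=129159800789/1073741824
(3,3): OLD=12571389575743/68719476736 → NEW=255, ERR=-4952076991937/68719476736
(3,4): OLD=84090470470879/549755813888 → NEW=255, ERR=-56097262070561/549755813888
(3,5): OLD=1376184169742001/8796093022208 → NEW=255, ERR=-866819550921039/8796093022208
(4,0): OLD=114386267421/2147483648 → NEW=0, ERR=114386267421/2147483648
(4,1): OLD=4467968511353/34359738368 → NEW=255, ERR=-4293764772487/34359738368
(4,2): OLD=85240427920283/1099511627776 → NEW=0, ERR=85240427920283/1099511627776
(4,3): OLD=2494283317978663/17592186044416 → NEW=255, ERR=-1991724123347417/17592186044416
(4,4): OLD=21279215997734295/281474976710656 → NEW=0, ERR=21279215997734295/281474976710656
(4,5): OLD=945311905913932737/4503599627370496 → NEW=255, ERR=-203105999065543743/4503599627370496
Row 0: ..#.##
Row 1: ..#.##
Row 2: .#.#.#
Row 3: ...###
Row 4: .#.#.#

Answer: ..#.##
..#.##
.#.#.#
...###
.#.#.#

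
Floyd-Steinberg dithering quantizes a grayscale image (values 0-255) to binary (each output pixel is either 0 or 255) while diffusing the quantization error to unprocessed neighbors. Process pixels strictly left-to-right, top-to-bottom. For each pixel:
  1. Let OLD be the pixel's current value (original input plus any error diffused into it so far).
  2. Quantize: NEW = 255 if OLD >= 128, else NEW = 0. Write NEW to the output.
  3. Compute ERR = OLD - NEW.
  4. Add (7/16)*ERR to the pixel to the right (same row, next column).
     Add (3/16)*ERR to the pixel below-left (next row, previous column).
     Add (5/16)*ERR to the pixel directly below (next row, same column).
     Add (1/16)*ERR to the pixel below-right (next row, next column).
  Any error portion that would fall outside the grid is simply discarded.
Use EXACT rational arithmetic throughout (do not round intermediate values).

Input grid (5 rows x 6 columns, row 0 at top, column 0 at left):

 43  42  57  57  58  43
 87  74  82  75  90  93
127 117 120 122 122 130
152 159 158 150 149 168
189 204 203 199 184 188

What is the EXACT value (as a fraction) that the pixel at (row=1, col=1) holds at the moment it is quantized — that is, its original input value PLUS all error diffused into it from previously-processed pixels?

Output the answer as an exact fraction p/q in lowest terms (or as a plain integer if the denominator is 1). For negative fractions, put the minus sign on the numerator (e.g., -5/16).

Answer: 328289/2048

Derivation:
(0,0): OLD=43 → NEW=0, ERR=43
(0,1): OLD=973/16 → NEW=0, ERR=973/16
(0,2): OLD=21403/256 → NEW=0, ERR=21403/256
(0,3): OLD=383293/4096 → NEW=0, ERR=383293/4096
(0,4): OLD=6484139/65536 → NEW=0, ERR=6484139/65536
(0,5): OLD=90477741/1048576 → NEW=0, ERR=90477741/1048576
(1,0): OLD=28631/256 → NEW=0, ERR=28631/256
(1,1): OLD=328289/2048 → NEW=255, ERR=-193951/2048
Target (1,1): original=74, with diffused error = 328289/2048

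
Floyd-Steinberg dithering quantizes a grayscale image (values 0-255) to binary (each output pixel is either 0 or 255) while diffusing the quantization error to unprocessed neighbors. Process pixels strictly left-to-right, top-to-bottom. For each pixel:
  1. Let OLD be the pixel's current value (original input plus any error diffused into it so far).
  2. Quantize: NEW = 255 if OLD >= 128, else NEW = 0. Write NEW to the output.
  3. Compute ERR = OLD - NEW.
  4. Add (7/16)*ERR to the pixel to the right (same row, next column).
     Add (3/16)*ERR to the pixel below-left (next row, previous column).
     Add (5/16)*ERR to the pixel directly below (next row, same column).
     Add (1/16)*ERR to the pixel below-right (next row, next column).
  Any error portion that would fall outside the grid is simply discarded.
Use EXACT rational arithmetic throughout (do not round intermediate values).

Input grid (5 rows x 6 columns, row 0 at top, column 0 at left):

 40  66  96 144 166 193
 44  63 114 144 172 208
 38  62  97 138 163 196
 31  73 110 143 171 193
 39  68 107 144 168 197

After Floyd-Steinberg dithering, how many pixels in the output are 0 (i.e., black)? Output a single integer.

Answer: 16

Derivation:
(0,0): OLD=40 → NEW=0, ERR=40
(0,1): OLD=167/2 → NEW=0, ERR=167/2
(0,2): OLD=4241/32 → NEW=255, ERR=-3919/32
(0,3): OLD=46295/512 → NEW=0, ERR=46295/512
(0,4): OLD=1683937/8192 → NEW=255, ERR=-405023/8192
(0,5): OLD=22461735/131072 → NEW=255, ERR=-10961625/131072
(1,0): OLD=2309/32 → NEW=0, ERR=2309/32
(1,1): OLD=25651/256 → NEW=0, ERR=25651/256
(1,2): OLD=1161119/8192 → NEW=255, ERR=-927841/8192
(1,3): OLD=3466187/32768 → NEW=0, ERR=3466187/32768
(1,4): OLD=404328185/2097152 → NEW=255, ERR=-130445575/2097152
(1,5): OLD=5085586943/33554432 → NEW=255, ERR=-3470793217/33554432
(2,0): OLD=324961/4096 → NEW=0, ERR=324961/4096
(2,1): OLD=14587659/131072 → NEW=0, ERR=14587659/131072
(2,2): OLD=286037633/2097152 → NEW=255, ERR=-248736127/2097152
(2,3): OLD=1684837273/16777216 → NEW=0, ERR=1684837273/16777216
(2,4): OLD=93799030315/536870912 → NEW=255, ERR=-43103052245/536870912
(2,5): OLD=1070848289757/8589934592 → NEW=0, ERR=1070848289757/8589934592
(3,0): OLD=160768449/2097152 → NEW=0, ERR=160768449/2097152
(3,1): OLD=2081018525/16777216 → NEW=0, ERR=2081018525/16777216
(3,2): OLD=20533658463/134217728 → NEW=255, ERR=-13691862177/134217728
(3,3): OLD=921576864133/8589934592 → NEW=0, ERR=921576864133/8589934592
(3,4): OLD=15290018233045/68719476736 → NEW=255, ERR=-2233448334635/68719476736
(3,5): OLD=233888346721243/1099511627776 → NEW=255, ERR=-46487118361637/1099511627776
(4,0): OLD=23142776319/268435456 → NEW=0, ERR=23142776319/268435456
(4,1): OLD=558965880771/4294967296 → NEW=255, ERR=-536250779709/4294967296
(4,2): OLD=6647273286137/137438953472 → NEW=0, ERR=6647273286137/137438953472
(4,3): OLD=409495254056029/2199023255552 → NEW=255, ERR=-151255676109731/2199023255552
(4,4): OLD=4451834011662285/35184372088832 → NEW=0, ERR=4451834011662285/35184372088832
(4,5): OLD=133482514420439419/562949953421312 → NEW=255, ERR=-10069723701995141/562949953421312
Output grid:
  Row 0: ..#.##  (3 black, running=3)
  Row 1: ..#.##  (3 black, running=6)
  Row 2: ..#.#.  (4 black, running=10)
  Row 3: ..#.##  (3 black, running=13)
  Row 4: .#.#.#  (3 black, running=16)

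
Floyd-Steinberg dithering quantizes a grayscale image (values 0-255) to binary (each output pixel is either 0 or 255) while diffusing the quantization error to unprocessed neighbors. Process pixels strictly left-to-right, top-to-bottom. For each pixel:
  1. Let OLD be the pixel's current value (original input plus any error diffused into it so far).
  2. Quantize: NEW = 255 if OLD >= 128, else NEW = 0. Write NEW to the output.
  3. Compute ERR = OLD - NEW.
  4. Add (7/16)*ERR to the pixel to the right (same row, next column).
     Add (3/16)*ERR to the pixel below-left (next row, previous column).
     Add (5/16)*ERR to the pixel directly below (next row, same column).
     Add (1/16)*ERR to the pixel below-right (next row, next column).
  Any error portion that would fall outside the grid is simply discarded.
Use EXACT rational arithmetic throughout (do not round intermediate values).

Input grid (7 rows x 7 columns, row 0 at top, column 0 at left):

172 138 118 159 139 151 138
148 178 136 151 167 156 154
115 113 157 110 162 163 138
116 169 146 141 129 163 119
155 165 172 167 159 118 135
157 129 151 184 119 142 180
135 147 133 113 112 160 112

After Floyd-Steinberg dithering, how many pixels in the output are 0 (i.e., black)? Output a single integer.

(0,0): OLD=172 → NEW=255, ERR=-83
(0,1): OLD=1627/16 → NEW=0, ERR=1627/16
(0,2): OLD=41597/256 → NEW=255, ERR=-23683/256
(0,3): OLD=485483/4096 → NEW=0, ERR=485483/4096
(0,4): OLD=12507885/65536 → NEW=255, ERR=-4203795/65536
(0,5): OLD=128908411/1048576 → NEW=0, ERR=128908411/1048576
(0,6): OLD=3217614685/16777216 → NEW=255, ERR=-1060575395/16777216
(1,0): OLD=36129/256 → NEW=255, ERR=-29151/256
(1,1): OLD=281447/2048 → NEW=255, ERR=-240793/2048
(1,2): OLD=5520115/65536 → NEW=0, ERR=5520115/65536
(1,3): OLD=54285047/262144 → NEW=255, ERR=-12561673/262144
(1,4): OLD=2624773509/16777216 → NEW=255, ERR=-1653416571/16777216
(1,5): OLD=18178395157/134217728 → NEW=255, ERR=-16047125483/134217728
(1,6): OLD=192459864219/2147483648 → NEW=0, ERR=192459864219/2147483648
(2,0): OLD=1879901/32768 → NEW=0, ERR=1879901/32768
(2,1): OLD=115378511/1048576 → NEW=0, ERR=115378511/1048576
(2,2): OLD=3609255597/16777216 → NEW=255, ERR=-668934483/16777216
(2,3): OLD=8639261573/134217728 → NEW=0, ERR=8639261573/134217728
(2,4): OLD=143828783061/1073741824 → NEW=255, ERR=-129975382059/1073741824
(2,5): OLD=2862954238087/34359738368 → NEW=0, ERR=2862954238087/34359738368
(2,6): OLD=107195706997025/549755813888 → NEW=255, ERR=-32992025544415/549755813888
(3,0): OLD=2593076749/16777216 → NEW=255, ERR=-1685113331/16777216
(3,1): OLD=20877892745/134217728 → NEW=255, ERR=-13347627895/134217728
(3,2): OLD=117014036075/1073741824 → NEW=0, ERR=117014036075/1073741824
(3,3): OLD=788573079325/4294967296 → NEW=255, ERR=-306643581155/4294967296
(3,4): OLD=43750911994381/549755813888 → NEW=0, ERR=43750911994381/549755813888
(3,5): OLD=901766206690039/4398046511104 → NEW=255, ERR=-219735653641481/4398046511104
(3,6): OLD=5882508102350185/70368744177664 → NEW=0, ERR=5882508102350185/70368744177664
(4,0): OLD=225412548515/2147483648 → NEW=0, ERR=225412548515/2147483648
(4,1): OLD=6665824148807/34359738368 → NEW=255, ERR=-2095909135033/34359738368
(4,2): OLD=87832443126665/549755813888 → NEW=255, ERR=-52355289414775/549755813888
(4,3): OLD=548686269659827/4398046511104 → NEW=0, ERR=548686269659827/4398046511104
(4,4): OLD=7903130351807721/35184372088832 → NEW=255, ERR=-1068884530844439/35184372088832
(4,5): OLD=123560594326620329/1125899906842624 → NEW=0, ERR=123560594326620329/1125899906842624
(4,6): OLD=3711216279922205807/18014398509481984 → NEW=255, ERR=-882455339995700113/18014398509481984
(5,0): OLD=98056939256517/549755813888 → NEW=255, ERR=-42130793284923/549755813888
(5,1): OLD=286373730121623/4398046511104 → NEW=0, ERR=286373730121623/4398046511104
(5,2): OLD=5956933672391441/35184372088832 → NEW=255, ERR=-3015081210260719/35184372088832
(5,3): OLD=48933640814505269/281474976710656 → NEW=255, ERR=-22842478246712011/281474976710656
(5,4): OLD=1844247974798086247/18014398509481984 → NEW=0, ERR=1844247974798086247/18014398509481984
(5,5): OLD=30264330941739922295/144115188075855872 → NEW=255, ERR=-6485042017603325065/144115188075855872
(5,6): OLD=350173990009221033497/2305843009213693952 → NEW=255, ERR=-237815977340270924263/2305843009213693952
(6,0): OLD=8673669922952589/70368744177664 → NEW=0, ERR=8673669922952589/70368744177664
(6,1): OLD=225649645374229233/1125899906842624 → NEW=255, ERR=-61454830870639887/1125899906842624
(6,2): OLD=1282520127975500979/18014398509481984 → NEW=0, ERR=1282520127975500979/18014398509481984
(6,3): OLD=19113551353382430509/144115188075855872 → NEW=255, ERR=-17635821605960816851/144115188075855872
(6,4): OLD=22177888733375616215/288230376151711744 → NEW=0, ERR=22177888733375616215/288230376151711744
(6,5): OLD=6148732320001167286787/36893488147419103232 → NEW=255, ERR=-3259107157590704037373/36893488147419103232
(6,6): OLD=22613931713311979572453/590295810358705651712 → NEW=0, ERR=22613931713311979572453/590295810358705651712
Output grid:
  Row 0: #.#.#.#  (3 black, running=3)
  Row 1: ##.###.  (2 black, running=5)
  Row 2: ..#.#.#  (4 black, running=9)
  Row 3: ##.#.#.  (3 black, running=12)
  Row 4: .##.#.#  (3 black, running=15)
  Row 5: #.##.##  (2 black, running=17)
  Row 6: .#.#.#.  (4 black, running=21)

Answer: 21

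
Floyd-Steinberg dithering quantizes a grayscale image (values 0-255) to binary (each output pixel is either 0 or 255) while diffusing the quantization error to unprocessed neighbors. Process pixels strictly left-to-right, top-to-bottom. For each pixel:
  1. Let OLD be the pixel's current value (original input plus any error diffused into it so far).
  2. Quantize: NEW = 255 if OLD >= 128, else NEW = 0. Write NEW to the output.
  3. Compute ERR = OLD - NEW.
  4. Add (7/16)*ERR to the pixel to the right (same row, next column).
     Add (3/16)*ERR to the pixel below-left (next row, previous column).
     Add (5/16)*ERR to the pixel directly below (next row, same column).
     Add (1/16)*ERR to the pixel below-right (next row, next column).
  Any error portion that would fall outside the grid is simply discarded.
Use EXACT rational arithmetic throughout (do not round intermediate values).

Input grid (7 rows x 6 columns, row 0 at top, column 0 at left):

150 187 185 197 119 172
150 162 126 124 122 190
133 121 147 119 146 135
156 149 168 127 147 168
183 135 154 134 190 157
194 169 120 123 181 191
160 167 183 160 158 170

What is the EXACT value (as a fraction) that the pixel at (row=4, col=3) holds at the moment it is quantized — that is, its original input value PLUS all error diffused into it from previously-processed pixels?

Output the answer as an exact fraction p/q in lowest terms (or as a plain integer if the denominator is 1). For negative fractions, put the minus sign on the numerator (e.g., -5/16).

(0,0): OLD=150 → NEW=255, ERR=-105
(0,1): OLD=2257/16 → NEW=255, ERR=-1823/16
(0,2): OLD=34599/256 → NEW=255, ERR=-30681/256
(0,3): OLD=592145/4096 → NEW=255, ERR=-452335/4096
(0,4): OLD=4632439/65536 → NEW=0, ERR=4632439/65536
(0,5): OLD=212782145/1048576 → NEW=255, ERR=-54604735/1048576
(1,0): OLD=24531/256 → NEW=0, ERR=24531/256
(1,1): OLD=285253/2048 → NEW=255, ERR=-236987/2048
(1,2): OLD=661545/65536 → NEW=0, ERR=661545/65536
(1,3): OLD=26127605/262144 → NEW=0, ERR=26127605/262144
(1,4): OLD=2869376447/16777216 → NEW=255, ERR=-1408813633/16777216
(1,5): OLD=37958566793/268435456 → NEW=255, ERR=-30492474487/268435456
(2,0): OLD=4628423/32768 → NEW=255, ERR=-3727417/32768
(2,1): OLD=45040509/1048576 → NEW=0, ERR=45040509/1048576
(2,2): OLD=3026651831/16777216 → NEW=255, ERR=-1251538249/16777216
(2,3): OLD=13743399871/134217728 → NEW=0, ERR=13743399871/134217728
(2,4): OLD=642044976829/4294967296 → NEW=255, ERR=-453171683651/4294967296
(2,5): OLD=3304873324795/68719476736 → NEW=0, ERR=3304873324795/68719476736
(3,0): OLD=2155980503/16777216 → NEW=255, ERR=-2122209577/16777216
(3,1): OLD=11540802187/134217728 → NEW=0, ERR=11540802187/134217728
(3,2): OLD=219248361489/1073741824 → NEW=255, ERR=-54555803631/1073741824
(3,3): OLD=7718846180467/68719476736 → NEW=0, ERR=7718846180467/68719476736
(3,4): OLD=98178819281299/549755813888 → NEW=255, ERR=-42008913260141/549755813888
(3,5): OLD=1257870192394429/8796093022208 → NEW=255, ERR=-985133528268611/8796093022208
(4,0): OLD=342723531065/2147483648 → NEW=255, ERR=-204884799175/2147483648
(4,1): OLD=3528657612773/34359738368 → NEW=0, ERR=3528657612773/34359738368
(4,2): OLD=230333569355551/1099511627776 → NEW=255, ERR=-50041895727329/1099511627776
(4,3): OLD=2316648731818811/17592186044416 → NEW=255, ERR=-2169358709507269/17592186044416
Target (4,3): original=134, with diffused error = 2316648731818811/17592186044416

Answer: 2316648731818811/17592186044416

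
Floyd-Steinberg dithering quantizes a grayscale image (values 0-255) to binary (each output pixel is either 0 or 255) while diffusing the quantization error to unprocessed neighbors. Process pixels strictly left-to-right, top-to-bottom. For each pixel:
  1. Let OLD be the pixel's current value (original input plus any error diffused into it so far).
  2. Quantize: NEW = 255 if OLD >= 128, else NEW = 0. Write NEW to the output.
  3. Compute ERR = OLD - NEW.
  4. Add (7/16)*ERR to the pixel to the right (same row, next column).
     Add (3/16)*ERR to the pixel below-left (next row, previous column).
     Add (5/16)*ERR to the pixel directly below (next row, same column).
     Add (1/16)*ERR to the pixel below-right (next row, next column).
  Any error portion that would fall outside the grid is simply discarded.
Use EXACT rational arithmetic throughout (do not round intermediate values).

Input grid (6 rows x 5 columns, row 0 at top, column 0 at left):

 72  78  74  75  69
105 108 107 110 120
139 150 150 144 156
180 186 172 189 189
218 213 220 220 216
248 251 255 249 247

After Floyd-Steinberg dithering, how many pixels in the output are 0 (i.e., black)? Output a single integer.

Answer: 10

Derivation:
(0,0): OLD=72 → NEW=0, ERR=72
(0,1): OLD=219/2 → NEW=0, ERR=219/2
(0,2): OLD=3901/32 → NEW=0, ERR=3901/32
(0,3): OLD=65707/512 → NEW=255, ERR=-64853/512
(0,4): OLD=111277/8192 → NEW=0, ERR=111277/8192
(1,0): OLD=4737/32 → NEW=255, ERR=-3423/32
(1,1): OLD=31431/256 → NEW=0, ERR=31431/256
(1,2): OLD=1490163/8192 → NEW=255, ERR=-598797/8192
(1,3): OLD=1592647/32768 → NEW=0, ERR=1592647/32768
(1,4): OLD=72138037/524288 → NEW=255, ERR=-61555403/524288
(2,0): OLD=526717/4096 → NEW=255, ERR=-517763/4096
(2,1): OLD=14768399/131072 → NEW=0, ERR=14768399/131072
(2,2): OLD=405252269/2097152 → NEW=255, ERR=-129521491/2097152
(2,3): OLD=3542877943/33554432 → NEW=0, ERR=3542877943/33554432
(2,4): OLD=90485149441/536870912 → NEW=255, ERR=-46416933119/536870912
(3,0): OLD=338950477/2097152 → NEW=255, ERR=-195823283/2097152
(3,1): OLD=2699087081/16777216 → NEW=255, ERR=-1579102999/16777216
(3,2): OLD=74281979571/536870912 → NEW=255, ERR=-62620102989/536870912
(3,3): OLD=162022356419/1073741824 → NEW=255, ERR=-111781808701/1073741824
(3,4): OLD=2113725377855/17179869184 → NEW=0, ERR=2113725377855/17179869184
(4,0): OLD=45948689091/268435456 → NEW=255, ERR=-22502352189/268435456
(4,1): OLD=1023975588195/8589934592 → NEW=0, ERR=1023975588195/8589934592
(4,2): OLD=28903526497773/137438953472 → NEW=255, ERR=-6143406637587/137438953472
(4,3): OLD=403939574893027/2199023255552 → NEW=255, ERR=-156811355272733/2199023255552
(4,4): OLD=7625999981886133/35184372088832 → NEW=255, ERR=-1346014900766027/35184372088832
(5,0): OLD=33556410875401/137438953472 → NEW=255, ERR=-1490522259959/137438953472
(5,1): OLD=296743902072955/1099511627776 → NEW=255, ERR=16368436990075/1099511627776
(5,2): OLD=8501404154265971/35184372088832 → NEW=255, ERR=-470610728386189/35184372088832
(5,3): OLD=29681149519966093/140737488355328 → NEW=255, ERR=-6206910010642547/140737488355328
(5,4): OLD=475789959152982975/2251799813685248 → NEW=255, ERR=-98418993336755265/2251799813685248
Output grid:
  Row 0: ...#.  (4 black, running=4)
  Row 1: #.#.#  (2 black, running=6)
  Row 2: #.#.#  (2 black, running=8)
  Row 3: ####.  (1 black, running=9)
  Row 4: #.###  (1 black, running=10)
  Row 5: #####  (0 black, running=10)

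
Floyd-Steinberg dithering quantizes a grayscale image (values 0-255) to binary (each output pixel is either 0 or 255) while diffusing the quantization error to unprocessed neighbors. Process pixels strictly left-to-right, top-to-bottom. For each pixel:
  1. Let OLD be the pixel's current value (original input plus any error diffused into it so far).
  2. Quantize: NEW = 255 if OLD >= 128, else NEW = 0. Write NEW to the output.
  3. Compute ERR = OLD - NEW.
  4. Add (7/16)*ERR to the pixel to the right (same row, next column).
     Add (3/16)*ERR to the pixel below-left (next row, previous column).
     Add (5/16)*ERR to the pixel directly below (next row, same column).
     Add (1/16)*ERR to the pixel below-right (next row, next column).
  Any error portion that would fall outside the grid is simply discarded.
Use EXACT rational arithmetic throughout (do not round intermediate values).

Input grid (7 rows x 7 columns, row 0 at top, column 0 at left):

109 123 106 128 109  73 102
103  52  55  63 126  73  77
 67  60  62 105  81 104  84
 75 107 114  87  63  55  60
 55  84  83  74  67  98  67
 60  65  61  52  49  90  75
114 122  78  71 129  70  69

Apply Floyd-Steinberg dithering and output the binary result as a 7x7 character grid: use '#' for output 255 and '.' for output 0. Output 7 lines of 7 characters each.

Answer: .#.#..#
....#..
.#.#.#.
.#.....
..#.#.#
.....#.
##.#...

Derivation:
(0,0): OLD=109 → NEW=0, ERR=109
(0,1): OLD=2731/16 → NEW=255, ERR=-1349/16
(0,2): OLD=17693/256 → NEW=0, ERR=17693/256
(0,3): OLD=648139/4096 → NEW=255, ERR=-396341/4096
(0,4): OLD=4369037/65536 → NEW=0, ERR=4369037/65536
(0,5): OLD=107129307/1048576 → NEW=0, ERR=107129307/1048576
(0,6): OLD=2461181181/16777216 → NEW=255, ERR=-1817008899/16777216
(1,0): OLD=31041/256 → NEW=0, ERR=31041/256
(1,1): OLD=201671/2048 → NEW=0, ERR=201671/2048
(1,2): OLD=6308947/65536 → NEW=0, ERR=6308947/65536
(1,3): OLD=24038039/262144 → NEW=0, ERR=24038039/262144
(1,4): OLD=3356441893/16777216 → NEW=255, ERR=-921748187/16777216
(1,5): OLD=8690671157/134217728 → NEW=0, ERR=8690671157/134217728
(1,6): OLD=167223134331/2147483648 → NEW=0, ERR=167223134331/2147483648
(2,0): OLD=4042109/32768 → NEW=0, ERR=4042109/32768
(2,1): OLD=178644783/1048576 → NEW=255, ERR=-88742097/1048576
(2,2): OLD=1315420493/16777216 → NEW=0, ERR=1315420493/16777216
(2,3): OLD=21967842341/134217728 → NEW=255, ERR=-12257678299/134217728
(2,4): OLD=44825994677/1073741824 → NEW=0, ERR=44825994677/1073741824
(2,5): OLD=5279916043367/34359738368 → NEW=255, ERR=-3481817240473/34359738368
(2,6): OLD=37409430245953/549755813888 → NEW=0, ERR=37409430245953/549755813888
(3,0): OLD=1638802349/16777216 → NEW=0, ERR=1638802349/16777216
(3,1): OLD=19555331881/134217728 → NEW=255, ERR=-14670188759/134217728
(3,2): OLD=73303305483/1073741824 → NEW=0, ERR=73303305483/1073741824
(3,3): OLD=434032380253/4294967296 → NEW=0, ERR=434032380253/4294967296
(3,4): OLD=52529171351469/549755813888 → NEW=0, ERR=52529171351469/549755813888
(3,5): OLD=354061568228183/4398046511104 → NEW=0, ERR=354061568228183/4398046511104
(3,6): OLD=7751260231314697/70368744177664 → NEW=0, ERR=7751260231314697/70368744177664
(4,0): OLD=139653128323/2147483648 → NEW=0, ERR=139653128323/2147483648
(4,1): OLD=3339761354023/34359738368 → NEW=0, ERR=3339761354023/34359738368
(4,2): OLD=87397799711913/549755813888 → NEW=255, ERR=-52789932829527/549755813888
(4,3): OLD=377140441830163/4398046511104 → NEW=0, ERR=377140441830163/4398046511104
(4,4): OLD=5481244834418505/35184372088832 → NEW=255, ERR=-3490770048233655/35184372088832
(4,5): OLD=119769850280492745/1125899906842624 → NEW=0, ERR=119769850280492745/1125899906842624
(4,6): OLD=2756094232070332751/18014398509481984 → NEW=255, ERR=-1837577387847573169/18014398509481984
(5,0): OLD=54176883161189/549755813888 → NEW=0, ERR=54176883161189/549755813888
(5,1): OLD=547773269627895/4398046511104 → NEW=0, ERR=547773269627895/4398046511104
(5,2): OLD=3787109873928561/35184372088832 → NEW=0, ERR=3787109873928561/35184372088832
(5,3): OLD=28508959261411989/281474976710656 → NEW=0, ERR=28508959261411989/281474976710656
(5,4): OLD=1578290682516768071/18014398509481984 → NEW=0, ERR=1578290682516768071/18014398509481984
(5,5): OLD=19635175112736251095/144115188075855872 → NEW=255, ERR=-17114197846606996265/144115188075855872
(5,6): OLD=-5033713913221782855/2305843009213693952 → NEW=0, ERR=-5033713913221782855/2305843009213693952
(6,0): OLD=11832431971584941/70368744177664 → NEW=255, ERR=-6111597793719379/70368744177664
(6,1): OLD=168057765937199633/1125899906842624 → NEW=255, ERR=-119046710307669487/1125899906842624
(6,2): OLD=1660071159576163091/18014398509481984 → NEW=0, ERR=1660071159576163091/18014398509481984
(6,3): OLD=23940797045229119693/144115188075855872 → NEW=255, ERR=-12808575914114127667/144115188075855872
(6,4): OLD=29272417211557537319/288230376151711744 → NEW=0, ERR=29272417211557537319/288230376151711744
(6,5): OLD=3039583772060480579427/36893488147419103232 → NEW=0, ERR=3039583772060480579427/36893488147419103232
(6,6): OLD=57223565557384920351877/590295810358705651712 → NEW=0, ERR=57223565557384920351877/590295810358705651712
Row 0: .#.#..#
Row 1: ....#..
Row 2: .#.#.#.
Row 3: .#.....
Row 4: ..#.#.#
Row 5: .....#.
Row 6: ##.#...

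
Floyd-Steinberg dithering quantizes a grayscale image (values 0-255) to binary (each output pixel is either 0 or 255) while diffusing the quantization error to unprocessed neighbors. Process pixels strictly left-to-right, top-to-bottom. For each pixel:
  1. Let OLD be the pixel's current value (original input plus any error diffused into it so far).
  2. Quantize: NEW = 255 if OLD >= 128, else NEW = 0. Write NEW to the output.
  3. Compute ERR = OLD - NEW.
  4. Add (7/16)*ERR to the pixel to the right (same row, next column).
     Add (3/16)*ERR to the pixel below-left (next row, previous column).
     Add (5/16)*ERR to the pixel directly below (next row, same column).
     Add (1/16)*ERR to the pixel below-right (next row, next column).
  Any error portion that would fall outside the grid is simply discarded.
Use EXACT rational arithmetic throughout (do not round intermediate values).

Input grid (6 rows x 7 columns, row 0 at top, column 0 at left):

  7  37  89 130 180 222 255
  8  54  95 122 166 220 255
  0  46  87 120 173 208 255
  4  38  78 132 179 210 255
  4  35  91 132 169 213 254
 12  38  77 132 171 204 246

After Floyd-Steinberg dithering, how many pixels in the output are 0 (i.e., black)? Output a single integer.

(0,0): OLD=7 → NEW=0, ERR=7
(0,1): OLD=641/16 → NEW=0, ERR=641/16
(0,2): OLD=27271/256 → NEW=0, ERR=27271/256
(0,3): OLD=723377/4096 → NEW=255, ERR=-321103/4096
(0,4): OLD=9548759/65536 → NEW=255, ERR=-7162921/65536
(0,5): OLD=182643425/1048576 → NEW=255, ERR=-84743455/1048576
(0,6): OLD=3684985895/16777216 → NEW=255, ERR=-593204185/16777216
(1,0): OLD=4531/256 → NEW=0, ERR=4531/256
(1,1): OLD=193893/2048 → NEW=0, ERR=193893/2048
(1,2): OLD=10322889/65536 → NEW=255, ERR=-6388791/65536
(1,3): OLD=10752277/262144 → NEW=0, ERR=10752277/262144
(1,4): OLD=2176615199/16777216 → NEW=255, ERR=-2101574881/16777216
(1,5): OLD=16975989711/134217728 → NEW=0, ERR=16975989711/134217728
(1,6): OLD=631864928577/2147483648 → NEW=255, ERR=84256598337/2147483648
(2,0): OLD=762919/32768 → NEW=0, ERR=762919/32768
(2,1): OLD=71931805/1048576 → NEW=0, ERR=71931805/1048576
(2,2): OLD=1680337687/16777216 → NEW=0, ERR=1680337687/16777216
(2,3): OLD=19737546015/134217728 → NEW=255, ERR=-14487974625/134217728
(2,4): OLD=121234494223/1073741824 → NEW=0, ERR=121234494223/1073741824
(2,5): OLD=10185955886789/34359738368 → NEW=255, ERR=1424222602949/34359738368
(2,6): OLD=161243671995059/549755813888 → NEW=255, ERR=21055939453619/549755813888
(3,0): OLD=404971319/16777216 → NEW=0, ERR=404971319/16777216
(3,1): OLD=12110759275/134217728 → NEW=0, ERR=12110759275/134217728
(3,2): OLD=142617947057/1073741824 → NEW=255, ERR=-131186218063/1073741824
(3,3): OLD=310291328871/4294967296 → NEW=0, ERR=310291328871/4294967296
(3,4): OLD=135743870483255/549755813888 → NEW=255, ERR=-4443862058185/549755813888
(3,5): OLD=1027625093947669/4398046511104 → NEW=255, ERR=-93876766383851/4398046511104
(3,6): OLD=18311430471939595/70368744177664 → NEW=255, ERR=367400706635275/70368744177664
(4,0): OLD=61121065177/2147483648 → NEW=0, ERR=61121065177/2147483648
(4,1): OLD=1864018061573/34359738368 → NEW=0, ERR=1864018061573/34359738368
(4,2): OLD=52633456872043/549755813888 → NEW=0, ERR=52633456872043/549755813888
(4,3): OLD=823802998845193/4398046511104 → NEW=255, ERR=-297698861486327/4398046511104
(4,4): OLD=4833389637452939/35184372088832 → NEW=255, ERR=-4138625245199221/35184372088832
(4,5): OLD=174899173190439883/1125899906842624 → NEW=255, ERR=-112205303054429237/1125899906842624
(4,6): OLD=3795579704363975421/18014398509481984 → NEW=255, ERR=-798091915553930499/18014398509481984
(5,0): OLD=17078809165535/549755813888 → NEW=0, ERR=17078809165535/549755813888
(5,1): OLD=388236003614965/4398046511104 → NEW=0, ERR=388236003614965/4398046511104
(5,2): OLD=4793440664644483/35184372088832 → NEW=255, ERR=-4178574218007677/35184372088832
(5,3): OLD=12052042685159727/281474976710656 → NEW=0, ERR=12052042685159727/281474976710656
(5,4): OLD=2342912483370228837/18014398509481984 → NEW=255, ERR=-2250759136547677083/18014398509481984
(5,5): OLD=14777003331278662293/144115188075855872 → NEW=0, ERR=14777003331278662293/144115188075855872
(5,6): OLD=624390448172395185947/2305843009213693952 → NEW=255, ERR=36400480822903228187/2305843009213693952
Output grid:
  Row 0: ...####  (3 black, running=3)
  Row 1: ..#.#.#  (4 black, running=7)
  Row 2: ...#.##  (4 black, running=11)
  Row 3: ..#.###  (3 black, running=14)
  Row 4: ...####  (3 black, running=17)
  Row 5: ..#.#.#  (4 black, running=21)

Answer: 21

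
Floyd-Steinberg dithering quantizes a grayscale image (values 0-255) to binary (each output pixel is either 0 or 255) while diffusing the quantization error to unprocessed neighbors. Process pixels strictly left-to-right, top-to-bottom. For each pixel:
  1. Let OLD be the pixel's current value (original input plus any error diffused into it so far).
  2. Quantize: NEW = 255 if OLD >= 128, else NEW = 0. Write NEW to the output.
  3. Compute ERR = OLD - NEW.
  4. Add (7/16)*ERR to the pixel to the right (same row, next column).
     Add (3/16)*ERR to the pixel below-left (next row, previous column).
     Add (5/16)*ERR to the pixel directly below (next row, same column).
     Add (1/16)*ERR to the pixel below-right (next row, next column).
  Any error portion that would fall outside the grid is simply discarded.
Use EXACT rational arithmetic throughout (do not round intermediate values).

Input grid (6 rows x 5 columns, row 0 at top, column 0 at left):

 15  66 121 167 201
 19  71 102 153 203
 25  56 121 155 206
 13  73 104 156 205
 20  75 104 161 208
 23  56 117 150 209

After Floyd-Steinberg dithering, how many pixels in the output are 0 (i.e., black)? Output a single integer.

(0,0): OLD=15 → NEW=0, ERR=15
(0,1): OLD=1161/16 → NEW=0, ERR=1161/16
(0,2): OLD=39103/256 → NEW=255, ERR=-26177/256
(0,3): OLD=500793/4096 → NEW=0, ERR=500793/4096
(0,4): OLD=16678287/65536 → NEW=255, ERR=-33393/65536
(1,0): OLD=9547/256 → NEW=0, ERR=9547/256
(1,1): OLD=187917/2048 → NEW=0, ERR=187917/2048
(1,2): OLD=9020945/65536 → NEW=255, ERR=-7690735/65536
(1,3): OLD=34964733/262144 → NEW=255, ERR=-31881987/262144
(1,4): OLD=659652695/4194304 → NEW=255, ERR=-409894825/4194304
(2,0): OLD=1764831/32768 → NEW=0, ERR=1764831/32768
(2,1): OLD=92866437/1048576 → NEW=0, ERR=92866437/1048576
(2,2): OLD=1778479055/16777216 → NEW=0, ERR=1778479055/16777216
(2,3): OLD=36967047165/268435456 → NEW=255, ERR=-31483994115/268435456
(2,4): OLD=500561805483/4294967296 → NEW=0, ERR=500561805483/4294967296
(3,0): OLD=779076079/16777216 → NEW=0, ERR=779076079/16777216
(3,1): OLD=19358833219/134217728 → NEW=255, ERR=-14866687421/134217728
(3,2): OLD=310143124817/4294967296 → NEW=0, ERR=310143124817/4294967296
(3,3): OLD=1541187096233/8589934592 → NEW=255, ERR=-649246224727/8589934592
(3,4): OLD=27628392131821/137438953472 → NEW=255, ERR=-7418541003539/137438953472
(4,0): OLD=29512653857/2147483648 → NEW=0, ERR=29512653857/2147483648
(4,1): OLD=4318340772513/68719476736 → NEW=0, ERR=4318340772513/68719476736
(4,2): OLD=146195391328655/1099511627776 → NEW=255, ERR=-134180073754225/1099511627776
(4,3): OLD=1378915508914337/17592186044416 → NEW=0, ERR=1378915508914337/17592186044416
(4,4): OLD=62121681207710951/281474976710656 → NEW=255, ERR=-9654437853506329/281474976710656
(5,0): OLD=42965814373507/1099511627776 → NEW=0, ERR=42965814373507/1099511627776
(5,1): OLD=621980319207497/8796093022208 → NEW=0, ERR=621980319207497/8796093022208
(5,2): OLD=36148132608220049/281474976710656 → NEW=255, ERR=-35627986452997231/281474976710656
(5,3): OLD=118285966801535039/1125899906842624 → NEW=0, ERR=118285966801535039/1125899906842624
(5,4): OLD=4488172891592870917/18014398509481984 → NEW=255, ERR=-105498728325035003/18014398509481984
Output grid:
  Row 0: ..#.#  (3 black, running=3)
  Row 1: ..###  (2 black, running=5)
  Row 2: ...#.  (4 black, running=9)
  Row 3: .#.##  (2 black, running=11)
  Row 4: ..#.#  (3 black, running=14)
  Row 5: ..#.#  (3 black, running=17)

Answer: 17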